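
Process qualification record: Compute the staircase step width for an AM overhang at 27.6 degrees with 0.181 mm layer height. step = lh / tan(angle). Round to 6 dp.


step = 0.181 / tan(27.6) = 0.346221 mm


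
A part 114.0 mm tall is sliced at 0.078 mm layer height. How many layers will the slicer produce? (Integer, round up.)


Layers = ceil(114.0/0.078) = 1462


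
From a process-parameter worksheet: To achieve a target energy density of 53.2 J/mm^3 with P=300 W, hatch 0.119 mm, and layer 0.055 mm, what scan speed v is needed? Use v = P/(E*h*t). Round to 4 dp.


v = 300 / (53.2*0.119*0.055) = 861.5887 mm/s


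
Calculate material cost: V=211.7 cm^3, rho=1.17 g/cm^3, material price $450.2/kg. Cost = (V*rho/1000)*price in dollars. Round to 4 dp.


Mass = 211.7*1.17/1000 = 0.247689 kg
Cost = 0.247689 * 450.2 = 111.5096 $


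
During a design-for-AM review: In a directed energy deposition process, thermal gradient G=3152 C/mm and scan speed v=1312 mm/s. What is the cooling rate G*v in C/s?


CR = 3152 * 1312 = 4135424 C/s


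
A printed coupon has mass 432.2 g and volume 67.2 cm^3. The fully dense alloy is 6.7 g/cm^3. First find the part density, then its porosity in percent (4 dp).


rho_part = 432.2 / 67.2 = 6.43154762 g/cm^3
Porosity = (1 - 6.43154762/6.7)*100 = 4.0068 %


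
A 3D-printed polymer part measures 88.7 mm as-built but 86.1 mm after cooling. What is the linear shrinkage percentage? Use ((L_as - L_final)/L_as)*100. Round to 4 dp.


Shrinkage = ((88.7-86.1)/88.7)*100 = 2.9312 %


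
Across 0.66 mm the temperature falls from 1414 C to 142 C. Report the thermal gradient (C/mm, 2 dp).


G = (1414-142)/0.66 = 1927.27 C/mm


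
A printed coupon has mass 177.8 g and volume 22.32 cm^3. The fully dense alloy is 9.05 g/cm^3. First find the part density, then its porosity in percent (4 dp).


rho_part = 177.8 / 22.32 = 7.96594982 g/cm^3
Porosity = (1 - 7.96594982/9.05)*100 = 11.9785 %


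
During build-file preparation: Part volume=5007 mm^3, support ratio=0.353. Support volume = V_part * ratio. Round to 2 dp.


V_support = 5007 * 0.353 = 1767.47 mm^3


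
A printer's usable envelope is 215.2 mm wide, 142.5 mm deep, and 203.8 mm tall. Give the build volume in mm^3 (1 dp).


V = 215.2 * 142.5 * 203.8 = 6249730.8 mm^3


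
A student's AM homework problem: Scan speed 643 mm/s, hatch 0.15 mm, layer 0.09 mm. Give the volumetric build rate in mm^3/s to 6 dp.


Rate = 643 * 0.15 * 0.09 = 8.6805 mm^3/s


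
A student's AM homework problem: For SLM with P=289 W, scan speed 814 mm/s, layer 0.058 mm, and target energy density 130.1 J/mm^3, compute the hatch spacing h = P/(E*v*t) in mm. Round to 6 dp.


h = 289 / (130.1*814*0.058) = 0.047051 mm


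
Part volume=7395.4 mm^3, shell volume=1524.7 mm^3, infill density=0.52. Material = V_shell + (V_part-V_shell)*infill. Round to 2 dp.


V_infill = (7395.4 - 1524.7) * 0.52 = 3052.76
V_total = 1524.7 + 3052.76 = 4577.46 mm^3


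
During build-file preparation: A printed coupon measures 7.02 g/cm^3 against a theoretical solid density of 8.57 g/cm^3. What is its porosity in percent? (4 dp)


Porosity = (1-7.02/8.57)*100 = 18.0863 %


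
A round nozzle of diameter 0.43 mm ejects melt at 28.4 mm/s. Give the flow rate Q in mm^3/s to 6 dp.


A = pi*(0.43/2)^2 = 0.14522012 mm^2
Q = 0.14522012 * 28.4 = 4.124251 mm^3/s


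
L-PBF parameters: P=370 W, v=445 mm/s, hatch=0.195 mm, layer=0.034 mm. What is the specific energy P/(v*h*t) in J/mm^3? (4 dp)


Build rate = 445 * 0.195 * 0.034 = 2.95035 mm^3/s
SE = 370 / 2.95035 = 125.4088 J/mm^3


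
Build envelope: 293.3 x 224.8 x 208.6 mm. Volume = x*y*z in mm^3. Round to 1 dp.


V = 293.3 * 224.8 * 208.6 = 13753799.0 mm^3


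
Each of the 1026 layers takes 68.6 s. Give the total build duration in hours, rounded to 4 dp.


t = 1026 * 68.6 / 3600 = 19.551 hrs


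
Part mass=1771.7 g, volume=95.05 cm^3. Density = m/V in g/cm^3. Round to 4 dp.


rho = 1771.7 / 95.05 = 18.6397 g/cm^3


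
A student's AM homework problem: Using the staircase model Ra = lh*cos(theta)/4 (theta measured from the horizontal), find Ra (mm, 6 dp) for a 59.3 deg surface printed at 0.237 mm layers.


Ra = 0.237 * cos(59.3) / 4 = 0.03025 mm


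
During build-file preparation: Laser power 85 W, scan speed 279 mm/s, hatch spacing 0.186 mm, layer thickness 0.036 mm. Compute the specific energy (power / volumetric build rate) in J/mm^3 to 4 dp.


Build rate = 279 * 0.186 * 0.036 = 1.868184 mm^3/s
SE = 85 / 1.868184 = 45.4987 J/mm^3


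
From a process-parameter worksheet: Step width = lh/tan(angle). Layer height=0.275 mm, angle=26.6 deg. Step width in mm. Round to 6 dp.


step = 0.275 / tan(26.6) = 0.549162 mm


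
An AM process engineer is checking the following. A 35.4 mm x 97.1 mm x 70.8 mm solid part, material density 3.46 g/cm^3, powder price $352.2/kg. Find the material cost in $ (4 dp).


V = 35.4 * 97.1 * 70.8 = 243363.672 mm^3 = 243.363672 cm^3
Mass = 243.363672 * 3.46 / 1000 = 0.84203831 kg
Cost = 0.84203831 * 352.2 = 296.5659 $


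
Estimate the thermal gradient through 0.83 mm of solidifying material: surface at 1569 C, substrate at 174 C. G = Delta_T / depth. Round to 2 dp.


G = (1569-174)/0.83 = 1680.72 C/mm


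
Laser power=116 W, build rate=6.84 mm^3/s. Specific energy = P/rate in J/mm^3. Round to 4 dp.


SE = 116 / 6.84 = 16.9591 J/mm^3


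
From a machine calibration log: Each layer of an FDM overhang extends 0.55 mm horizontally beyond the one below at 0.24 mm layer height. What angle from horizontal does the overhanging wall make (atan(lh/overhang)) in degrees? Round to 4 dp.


angle = atan(0.24/0.55) = 23.5747 degrees


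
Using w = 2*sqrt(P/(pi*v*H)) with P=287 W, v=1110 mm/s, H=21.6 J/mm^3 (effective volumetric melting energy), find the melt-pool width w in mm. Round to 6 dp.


w = 2*sqrt(287/(pi*1110*21.6)) = 0.123455 mm


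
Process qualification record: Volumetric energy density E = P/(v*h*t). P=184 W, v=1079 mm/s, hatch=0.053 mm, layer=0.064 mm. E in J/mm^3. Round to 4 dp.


E = 184 / (1079*0.053*0.064) = 50.2737 J/mm^3


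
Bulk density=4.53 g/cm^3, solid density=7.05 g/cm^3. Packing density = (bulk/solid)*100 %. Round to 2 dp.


Packing = (4.53/7.05)*100 = 64.26 %


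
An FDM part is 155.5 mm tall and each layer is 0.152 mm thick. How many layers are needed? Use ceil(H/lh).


Layers = ceil(155.5/0.152) = 1024


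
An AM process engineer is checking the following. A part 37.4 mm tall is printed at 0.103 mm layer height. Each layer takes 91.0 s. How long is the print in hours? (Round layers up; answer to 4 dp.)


Layers = ceil(37.4/0.103) = 364
t = 364 * 91.0 / 3600 = 9.2011 hrs


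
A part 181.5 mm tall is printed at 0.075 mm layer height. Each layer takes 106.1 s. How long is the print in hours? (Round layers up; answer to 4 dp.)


Layers = ceil(181.5/0.075) = 2420
t = 2420 * 106.1 / 3600 = 71.3228 hrs


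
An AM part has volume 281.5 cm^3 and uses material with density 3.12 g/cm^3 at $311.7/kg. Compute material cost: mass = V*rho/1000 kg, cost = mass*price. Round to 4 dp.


Mass = 281.5*3.12/1000 = 0.87828 kg
Cost = 0.87828 * 311.7 = 273.7599 $


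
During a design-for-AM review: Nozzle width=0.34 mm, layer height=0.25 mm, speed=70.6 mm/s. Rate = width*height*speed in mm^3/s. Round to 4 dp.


Rate = 0.34 * 0.25 * 70.6 = 6.001 mm^3/s


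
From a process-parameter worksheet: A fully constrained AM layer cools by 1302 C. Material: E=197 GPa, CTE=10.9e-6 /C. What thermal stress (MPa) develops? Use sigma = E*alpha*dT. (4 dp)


sigma = 197*1000 * 10.9e-6 * 1302 = 2795.7846 MPa


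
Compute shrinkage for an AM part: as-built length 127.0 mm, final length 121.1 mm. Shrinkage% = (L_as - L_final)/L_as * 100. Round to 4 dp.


Shrinkage = ((127.0-121.1)/127.0)*100 = 4.6457 %


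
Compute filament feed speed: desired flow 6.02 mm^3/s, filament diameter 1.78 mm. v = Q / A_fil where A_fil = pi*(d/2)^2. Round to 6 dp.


A = pi*(1.78/2)^2 = 2.488456
v = 6.02 / 2.488456 = 2.419171 mm/s


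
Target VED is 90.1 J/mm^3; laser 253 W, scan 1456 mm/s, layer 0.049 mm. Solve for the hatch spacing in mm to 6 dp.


h = 253 / (90.1*1456*0.049) = 0.039358 mm


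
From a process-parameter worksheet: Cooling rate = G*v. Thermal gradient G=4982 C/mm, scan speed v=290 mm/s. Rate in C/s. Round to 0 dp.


CR = 4982 * 290 = 1444780 C/s


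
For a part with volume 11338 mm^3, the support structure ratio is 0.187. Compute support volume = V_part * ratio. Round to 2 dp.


V_support = 11338 * 0.187 = 2120.21 mm^3


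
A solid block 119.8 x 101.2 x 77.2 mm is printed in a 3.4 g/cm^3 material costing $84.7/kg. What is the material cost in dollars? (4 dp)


V = 119.8 * 101.2 * 77.2 = 935954.272 mm^3 = 935.954272 cm^3
Mass = 935.954272 * 3.4 / 1000 = 3.18224452 kg
Cost = 3.18224452 * 84.7 = 269.5361 $


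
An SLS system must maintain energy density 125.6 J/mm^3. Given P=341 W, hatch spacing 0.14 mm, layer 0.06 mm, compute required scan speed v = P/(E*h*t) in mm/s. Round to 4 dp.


v = 341 / (125.6*0.14*0.06) = 323.2105 mm/s


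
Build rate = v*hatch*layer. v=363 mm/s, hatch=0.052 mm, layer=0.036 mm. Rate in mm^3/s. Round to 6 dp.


Rate = 363 * 0.052 * 0.036 = 0.679536 mm^3/s


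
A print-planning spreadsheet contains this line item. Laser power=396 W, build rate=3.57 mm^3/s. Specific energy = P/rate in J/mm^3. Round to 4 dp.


SE = 396 / 3.57 = 110.9244 J/mm^3


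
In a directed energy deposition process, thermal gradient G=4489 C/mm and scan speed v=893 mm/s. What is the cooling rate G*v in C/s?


CR = 4489 * 893 = 4008677 C/s


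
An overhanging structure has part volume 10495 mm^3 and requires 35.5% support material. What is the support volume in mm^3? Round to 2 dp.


V_support = 10495 * 0.355 = 3725.73 mm^3


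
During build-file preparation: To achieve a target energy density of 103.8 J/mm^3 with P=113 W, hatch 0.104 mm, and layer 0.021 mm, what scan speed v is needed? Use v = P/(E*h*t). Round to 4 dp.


v = 113 / (103.8*0.104*0.021) = 498.4579 mm/s


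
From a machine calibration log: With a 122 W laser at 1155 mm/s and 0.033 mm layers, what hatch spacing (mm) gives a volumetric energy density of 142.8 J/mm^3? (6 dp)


h = 122 / (142.8*1155*0.033) = 0.022415 mm


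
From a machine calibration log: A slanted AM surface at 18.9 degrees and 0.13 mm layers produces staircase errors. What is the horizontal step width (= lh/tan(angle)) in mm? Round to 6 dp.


step = 0.13 / tan(18.9) = 0.379699 mm


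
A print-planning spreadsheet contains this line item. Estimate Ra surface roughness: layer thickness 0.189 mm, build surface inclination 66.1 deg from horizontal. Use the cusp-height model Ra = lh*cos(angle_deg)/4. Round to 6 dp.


Ra = 0.189 * cos(66.1) / 4 = 0.019143 mm


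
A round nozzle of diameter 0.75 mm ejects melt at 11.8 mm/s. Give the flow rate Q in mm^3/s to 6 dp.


A = pi*(0.75/2)^2 = 0.44178647 mm^2
Q = 0.44178647 * 11.8 = 5.21308 mm^3/s


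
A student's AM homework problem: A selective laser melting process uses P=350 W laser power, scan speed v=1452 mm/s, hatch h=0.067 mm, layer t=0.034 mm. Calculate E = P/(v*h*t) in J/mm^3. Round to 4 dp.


E = 350 / (1452*0.067*0.034) = 105.8151 J/mm^3


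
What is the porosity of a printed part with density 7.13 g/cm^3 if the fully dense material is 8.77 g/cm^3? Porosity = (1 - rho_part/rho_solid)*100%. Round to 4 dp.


Porosity = (1-7.13/8.77)*100 = 18.7001 %


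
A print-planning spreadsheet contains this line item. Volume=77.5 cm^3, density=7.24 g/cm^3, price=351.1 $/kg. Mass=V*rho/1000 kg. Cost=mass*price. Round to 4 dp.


Mass = 77.5*7.24/1000 = 0.5611 kg
Cost = 0.5611 * 351.1 = 197.0022 $


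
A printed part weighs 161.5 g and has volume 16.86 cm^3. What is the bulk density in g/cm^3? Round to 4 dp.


rho = 161.5 / 16.86 = 9.5789 g/cm^3


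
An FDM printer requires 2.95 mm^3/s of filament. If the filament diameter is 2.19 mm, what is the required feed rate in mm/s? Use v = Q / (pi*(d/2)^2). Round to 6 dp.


A = pi*(2.19/2)^2 = 3.766848
v = 2.95 / 3.766848 = 0.783148 mm/s


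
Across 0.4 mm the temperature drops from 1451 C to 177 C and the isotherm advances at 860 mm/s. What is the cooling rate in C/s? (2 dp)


G = (1451-177)/0.4 = 3185.0 C/mm
CR = 3185.0 * 860 = 2739100.0 C/s


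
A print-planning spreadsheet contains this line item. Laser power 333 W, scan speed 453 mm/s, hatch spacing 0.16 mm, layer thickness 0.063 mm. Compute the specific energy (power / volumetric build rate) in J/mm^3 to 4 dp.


Build rate = 453 * 0.16 * 0.063 = 4.56624 mm^3/s
SE = 333 / 4.56624 = 72.9265 J/mm^3


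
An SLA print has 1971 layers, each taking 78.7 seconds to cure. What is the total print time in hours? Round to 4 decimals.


t = 1971 * 78.7 / 3600 = 43.0883 hrs


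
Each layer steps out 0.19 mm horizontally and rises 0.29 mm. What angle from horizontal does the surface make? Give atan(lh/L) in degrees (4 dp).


angle = atan(0.29/0.19) = 56.7683 degrees


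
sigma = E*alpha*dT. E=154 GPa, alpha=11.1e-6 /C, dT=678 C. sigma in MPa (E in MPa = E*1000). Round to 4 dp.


sigma = 154*1000 * 11.1e-6 * 678 = 1158.9732 MPa


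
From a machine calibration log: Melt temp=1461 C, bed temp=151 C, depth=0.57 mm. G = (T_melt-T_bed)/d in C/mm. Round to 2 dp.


G = (1461-151)/0.57 = 2298.25 C/mm


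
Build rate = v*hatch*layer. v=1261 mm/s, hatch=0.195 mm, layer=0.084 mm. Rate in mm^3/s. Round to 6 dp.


Rate = 1261 * 0.195 * 0.084 = 20.65518 mm^3/s


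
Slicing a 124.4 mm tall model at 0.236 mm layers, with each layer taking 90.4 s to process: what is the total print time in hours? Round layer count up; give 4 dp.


Layers = ceil(124.4/0.236) = 528
t = 528 * 90.4 / 3600 = 13.2587 hrs


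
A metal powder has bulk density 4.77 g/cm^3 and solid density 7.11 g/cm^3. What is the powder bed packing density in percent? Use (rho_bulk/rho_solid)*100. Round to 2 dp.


Packing = (4.77/7.11)*100 = 67.09 %


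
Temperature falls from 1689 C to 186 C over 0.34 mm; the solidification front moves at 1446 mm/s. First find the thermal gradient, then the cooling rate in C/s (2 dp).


G = (1689-186)/0.34 = 4420.58823529 C/mm
CR = 4420.58823529 * 1446 = 6392170.59 C/s


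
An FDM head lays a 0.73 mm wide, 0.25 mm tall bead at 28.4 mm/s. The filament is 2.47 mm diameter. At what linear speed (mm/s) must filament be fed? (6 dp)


Q = 0.73 * 0.25 * 28.4 = 5.183 mm^3/s
A_fil = pi*(2.47/2)^2 = 4.79163566 mm^2
v_feed = 5.183 / 4.79163566 = 1.081677 mm/s


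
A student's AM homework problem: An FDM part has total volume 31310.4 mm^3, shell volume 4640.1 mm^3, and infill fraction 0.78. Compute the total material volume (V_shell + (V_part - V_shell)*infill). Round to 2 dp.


V_infill = (31310.4 - 4640.1) * 0.78 = 20802.83
V_total = 4640.1 + 20802.83 = 25442.93 mm^3


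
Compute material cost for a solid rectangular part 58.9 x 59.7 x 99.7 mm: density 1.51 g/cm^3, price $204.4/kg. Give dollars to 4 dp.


V = 58.9 * 59.7 * 99.7 = 350578.101 mm^3 = 350.578101 cm^3
Mass = 350.578101 * 1.51 / 1000 = 0.52937293 kg
Cost = 0.52937293 * 204.4 = 108.2038 $


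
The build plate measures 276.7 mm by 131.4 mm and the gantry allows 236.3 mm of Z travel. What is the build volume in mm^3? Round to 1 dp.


V = 276.7 * 131.4 * 236.3 = 8591485.2 mm^3


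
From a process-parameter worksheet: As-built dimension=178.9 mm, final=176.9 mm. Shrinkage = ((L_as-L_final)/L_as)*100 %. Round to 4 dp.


Shrinkage = ((178.9-176.9)/178.9)*100 = 1.1179 %


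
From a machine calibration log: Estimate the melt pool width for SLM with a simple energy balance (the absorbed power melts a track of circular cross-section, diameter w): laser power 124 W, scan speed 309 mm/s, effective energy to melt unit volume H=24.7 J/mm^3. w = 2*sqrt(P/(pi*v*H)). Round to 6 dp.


w = 2*sqrt(124/(pi*309*24.7)) = 0.143826 mm


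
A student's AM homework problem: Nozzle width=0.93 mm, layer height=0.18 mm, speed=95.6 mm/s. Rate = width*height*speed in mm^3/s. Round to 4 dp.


Rate = 0.93 * 0.18 * 95.6 = 16.0034 mm^3/s


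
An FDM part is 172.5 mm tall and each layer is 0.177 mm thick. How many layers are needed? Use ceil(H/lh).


Layers = ceil(172.5/0.177) = 975


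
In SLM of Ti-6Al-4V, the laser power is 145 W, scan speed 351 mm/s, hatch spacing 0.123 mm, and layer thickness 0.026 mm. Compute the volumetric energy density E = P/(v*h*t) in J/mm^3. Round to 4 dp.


E = 145 / (351*0.123*0.026) = 129.1762 J/mm^3


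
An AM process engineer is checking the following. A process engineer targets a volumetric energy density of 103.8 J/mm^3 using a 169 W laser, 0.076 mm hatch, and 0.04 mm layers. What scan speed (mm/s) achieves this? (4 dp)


v = 169 / (103.8*0.076*0.04) = 535.5694 mm/s


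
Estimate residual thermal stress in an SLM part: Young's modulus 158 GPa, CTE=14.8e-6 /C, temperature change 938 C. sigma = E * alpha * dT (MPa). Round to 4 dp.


sigma = 158*1000 * 14.8e-6 * 938 = 2193.4192 MPa


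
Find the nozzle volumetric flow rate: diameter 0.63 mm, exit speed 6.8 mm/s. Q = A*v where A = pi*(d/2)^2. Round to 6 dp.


A = pi*(0.63/2)^2 = 0.31172453 mm^2
Q = 0.31172453 * 6.8 = 2.119727 mm^3/s


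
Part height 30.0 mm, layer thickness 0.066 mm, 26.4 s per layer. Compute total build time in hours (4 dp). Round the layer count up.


Layers = ceil(30.0/0.066) = 455
t = 455 * 26.4 / 3600 = 3.3367 hrs


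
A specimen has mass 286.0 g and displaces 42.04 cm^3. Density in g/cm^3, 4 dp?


rho = 286.0 / 42.04 = 6.803 g/cm^3


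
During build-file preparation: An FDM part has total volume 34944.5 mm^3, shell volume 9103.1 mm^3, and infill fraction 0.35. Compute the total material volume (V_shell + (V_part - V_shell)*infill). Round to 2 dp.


V_infill = (34944.5 - 9103.1) * 0.35 = 9044.49
V_total = 9103.1 + 9044.49 = 18147.59 mm^3


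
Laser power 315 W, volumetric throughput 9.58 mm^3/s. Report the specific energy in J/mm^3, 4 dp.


SE = 315 / 9.58 = 32.881 J/mm^3


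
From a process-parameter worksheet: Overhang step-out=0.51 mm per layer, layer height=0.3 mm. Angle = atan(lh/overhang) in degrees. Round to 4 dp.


angle = atan(0.3/0.51) = 30.4655 degrees


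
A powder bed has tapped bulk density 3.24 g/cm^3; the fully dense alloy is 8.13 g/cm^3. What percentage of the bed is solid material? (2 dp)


Packing = (3.24/8.13)*100 = 39.85 %


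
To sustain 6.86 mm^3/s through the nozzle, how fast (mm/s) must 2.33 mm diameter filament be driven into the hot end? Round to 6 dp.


A = pi*(2.33/2)^2 = 4.263848
v = 6.86 / 4.263848 = 1.608875 mm/s


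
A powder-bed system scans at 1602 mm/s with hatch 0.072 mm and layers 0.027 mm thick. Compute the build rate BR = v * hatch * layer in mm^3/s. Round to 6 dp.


Rate = 1602 * 0.072 * 0.027 = 3.114288 mm^3/s


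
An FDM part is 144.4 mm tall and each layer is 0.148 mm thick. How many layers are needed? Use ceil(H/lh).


Layers = ceil(144.4/0.148) = 976


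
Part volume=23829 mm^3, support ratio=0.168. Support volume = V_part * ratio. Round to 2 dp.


V_support = 23829 * 0.168 = 4003.27 mm^3


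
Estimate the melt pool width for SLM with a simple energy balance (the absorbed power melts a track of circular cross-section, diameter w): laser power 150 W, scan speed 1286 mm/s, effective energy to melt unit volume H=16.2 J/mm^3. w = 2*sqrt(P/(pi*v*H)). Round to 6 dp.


w = 2*sqrt(150/(pi*1286*16.2)) = 0.095746 mm


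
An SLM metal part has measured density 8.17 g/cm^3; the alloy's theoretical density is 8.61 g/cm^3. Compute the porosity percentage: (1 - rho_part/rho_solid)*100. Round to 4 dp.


Porosity = (1-8.17/8.61)*100 = 5.1103 %


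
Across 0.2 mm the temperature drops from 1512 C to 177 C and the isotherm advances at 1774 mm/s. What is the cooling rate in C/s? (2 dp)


G = (1512-177)/0.2 = 6675.0 C/mm
CR = 6675.0 * 1774 = 11841450.0 C/s


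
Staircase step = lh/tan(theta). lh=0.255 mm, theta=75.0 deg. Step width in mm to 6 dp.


step = 0.255 / tan(75.0) = 0.068327 mm


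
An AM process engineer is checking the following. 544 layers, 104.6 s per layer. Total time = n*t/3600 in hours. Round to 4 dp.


t = 544 * 104.6 / 3600 = 15.8062 hrs


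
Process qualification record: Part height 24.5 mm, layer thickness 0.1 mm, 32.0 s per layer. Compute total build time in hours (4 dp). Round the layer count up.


Layers = ceil(24.5/0.1) = 245
t = 245 * 32.0 / 3600 = 2.1778 hrs


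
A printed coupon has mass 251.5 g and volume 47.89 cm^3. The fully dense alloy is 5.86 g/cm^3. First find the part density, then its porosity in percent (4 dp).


rho_part = 251.5 / 47.89 = 5.25161829 g/cm^3
Porosity = (1 - 5.25161829/5.86)*100 = 10.3819 %


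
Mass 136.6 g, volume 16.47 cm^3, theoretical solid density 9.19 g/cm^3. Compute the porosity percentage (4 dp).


rho_part = 136.6 / 16.47 = 8.29386764 g/cm^3
Porosity = (1 - 8.29386764/9.19)*100 = 9.7512 %


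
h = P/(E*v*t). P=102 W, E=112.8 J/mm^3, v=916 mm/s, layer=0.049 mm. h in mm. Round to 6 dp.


h = 102 / (112.8*916*0.049) = 0.020146 mm


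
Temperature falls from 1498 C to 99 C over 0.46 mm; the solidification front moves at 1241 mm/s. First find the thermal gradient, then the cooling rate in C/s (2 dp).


G = (1498-99)/0.46 = 3041.30434783 C/mm
CR = 3041.30434783 * 1241 = 3774258.7 C/s


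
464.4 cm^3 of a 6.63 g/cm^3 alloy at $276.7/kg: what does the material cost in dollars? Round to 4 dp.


Mass = 464.4*6.63/1000 = 3.078972 kg
Cost = 3.078972 * 276.7 = 851.9516 $


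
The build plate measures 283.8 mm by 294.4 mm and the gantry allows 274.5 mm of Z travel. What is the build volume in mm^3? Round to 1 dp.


V = 283.8 * 294.4 * 274.5 = 22934672.6 mm^3


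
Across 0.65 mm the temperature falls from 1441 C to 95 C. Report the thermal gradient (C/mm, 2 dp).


G = (1441-95)/0.65 = 2070.77 C/mm


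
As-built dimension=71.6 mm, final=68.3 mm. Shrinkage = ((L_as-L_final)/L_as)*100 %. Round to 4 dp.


Shrinkage = ((71.6-68.3)/71.6)*100 = 4.6089 %


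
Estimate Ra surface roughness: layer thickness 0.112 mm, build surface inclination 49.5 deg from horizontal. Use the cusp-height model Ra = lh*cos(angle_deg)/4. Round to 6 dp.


Ra = 0.112 * cos(49.5) / 4 = 0.018185 mm


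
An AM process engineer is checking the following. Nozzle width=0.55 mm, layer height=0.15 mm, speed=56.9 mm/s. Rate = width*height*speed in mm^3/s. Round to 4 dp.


Rate = 0.55 * 0.15 * 56.9 = 4.6943 mm^3/s


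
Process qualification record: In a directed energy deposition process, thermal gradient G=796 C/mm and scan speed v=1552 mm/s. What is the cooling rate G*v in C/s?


CR = 796 * 1552 = 1235392 C/s


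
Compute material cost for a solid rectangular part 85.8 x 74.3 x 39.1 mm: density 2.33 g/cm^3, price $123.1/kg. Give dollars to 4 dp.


V = 85.8 * 74.3 * 39.1 = 249260.154 mm^3 = 249.260154 cm^3
Mass = 249.260154 * 2.33 / 1000 = 0.58077616 kg
Cost = 0.58077616 * 123.1 = 71.4935 $


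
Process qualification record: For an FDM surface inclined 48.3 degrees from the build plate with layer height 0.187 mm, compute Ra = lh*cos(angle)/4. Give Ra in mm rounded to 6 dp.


Ra = 0.187 * cos(48.3) / 4 = 0.0311 mm


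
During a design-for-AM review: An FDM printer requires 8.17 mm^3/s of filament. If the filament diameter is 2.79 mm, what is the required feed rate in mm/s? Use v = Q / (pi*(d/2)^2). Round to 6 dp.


A = pi*(2.79/2)^2 = 6.113618
v = 8.17 / 6.113618 = 1.336361 mm/s


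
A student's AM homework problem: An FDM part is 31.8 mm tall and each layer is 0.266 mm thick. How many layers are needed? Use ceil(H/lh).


Layers = ceil(31.8/0.266) = 120


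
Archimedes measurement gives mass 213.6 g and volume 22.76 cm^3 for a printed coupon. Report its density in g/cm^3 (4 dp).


rho = 213.6 / 22.76 = 9.3849 g/cm^3


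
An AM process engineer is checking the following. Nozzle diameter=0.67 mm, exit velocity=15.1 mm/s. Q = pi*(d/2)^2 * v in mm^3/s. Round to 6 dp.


A = pi*(0.67/2)^2 = 0.35256524 mm^2
Q = 0.35256524 * 15.1 = 5.323735 mm^3/s


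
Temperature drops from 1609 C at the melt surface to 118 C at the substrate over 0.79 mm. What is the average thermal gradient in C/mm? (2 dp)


G = (1609-118)/0.79 = 1887.34 C/mm


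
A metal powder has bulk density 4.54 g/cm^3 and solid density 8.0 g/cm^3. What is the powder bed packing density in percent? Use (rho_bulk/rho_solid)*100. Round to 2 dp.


Packing = (4.54/8.0)*100 = 56.75 %


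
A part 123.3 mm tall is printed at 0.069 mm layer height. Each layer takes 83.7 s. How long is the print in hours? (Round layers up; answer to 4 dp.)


Layers = ceil(123.3/0.069) = 1787
t = 1787 * 83.7 / 3600 = 41.5478 hrs


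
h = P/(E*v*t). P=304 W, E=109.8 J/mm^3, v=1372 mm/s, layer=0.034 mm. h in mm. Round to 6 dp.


h = 304 / (109.8*1372*0.034) = 0.059352 mm


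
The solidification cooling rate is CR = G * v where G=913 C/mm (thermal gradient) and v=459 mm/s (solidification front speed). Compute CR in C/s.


CR = 913 * 459 = 419067 C/s


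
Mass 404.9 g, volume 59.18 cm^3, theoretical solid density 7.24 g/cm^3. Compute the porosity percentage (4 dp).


rho_part = 404.9 / 59.18 = 6.84183846 g/cm^3
Porosity = (1 - 6.84183846/7.24)*100 = 5.4995 %


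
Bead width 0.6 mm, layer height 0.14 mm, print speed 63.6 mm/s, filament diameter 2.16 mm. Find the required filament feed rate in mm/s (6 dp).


Q = 0.6 * 0.14 * 63.6 = 5.3424 mm^3/s
A_fil = pi*(2.16/2)^2 = 3.66435367 mm^2
v_feed = 5.3424 / 3.66435367 = 1.457938 mm/s


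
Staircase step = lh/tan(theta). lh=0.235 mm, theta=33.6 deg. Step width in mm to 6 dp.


step = 0.235 / tan(33.6) = 0.353703 mm


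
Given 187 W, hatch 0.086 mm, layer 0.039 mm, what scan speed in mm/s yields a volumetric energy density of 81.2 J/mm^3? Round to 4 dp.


v = 187 / (81.2*0.086*0.039) = 686.6296 mm/s


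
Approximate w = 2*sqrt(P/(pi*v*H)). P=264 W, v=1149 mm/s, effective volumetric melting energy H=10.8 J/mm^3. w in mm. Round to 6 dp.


w = 2*sqrt(264/(pi*1149*10.8)) = 0.164583 mm


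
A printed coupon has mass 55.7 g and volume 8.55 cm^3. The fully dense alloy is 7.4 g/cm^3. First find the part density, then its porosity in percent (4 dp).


rho_part = 55.7 / 8.55 = 6.51461988 g/cm^3
Porosity = (1 - 6.51461988/7.4)*100 = 11.9646 %


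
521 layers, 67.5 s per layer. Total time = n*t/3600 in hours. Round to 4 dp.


t = 521 * 67.5 / 3600 = 9.7688 hrs


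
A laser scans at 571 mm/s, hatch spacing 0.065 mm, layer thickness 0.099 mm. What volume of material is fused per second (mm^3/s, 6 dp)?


Rate = 571 * 0.065 * 0.099 = 3.674385 mm^3/s


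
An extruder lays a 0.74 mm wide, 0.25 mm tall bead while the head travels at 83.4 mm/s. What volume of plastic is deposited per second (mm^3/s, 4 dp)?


Rate = 0.74 * 0.25 * 83.4 = 15.429 mm^3/s


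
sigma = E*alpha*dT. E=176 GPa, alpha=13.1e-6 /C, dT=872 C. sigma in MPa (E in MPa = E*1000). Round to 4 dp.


sigma = 176*1000 * 13.1e-6 * 872 = 2010.4832 MPa


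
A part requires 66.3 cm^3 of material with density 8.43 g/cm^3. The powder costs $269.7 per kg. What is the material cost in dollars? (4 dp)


Mass = 66.3*8.43/1000 = 0.558909 kg
Cost = 0.558909 * 269.7 = 150.7378 $


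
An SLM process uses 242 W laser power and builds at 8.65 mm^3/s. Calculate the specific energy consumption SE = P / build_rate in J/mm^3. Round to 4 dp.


SE = 242 / 8.65 = 27.9769 J/mm^3


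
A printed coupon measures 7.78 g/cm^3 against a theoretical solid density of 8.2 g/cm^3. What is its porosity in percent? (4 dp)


Porosity = (1-7.78/8.2)*100 = 5.122 %


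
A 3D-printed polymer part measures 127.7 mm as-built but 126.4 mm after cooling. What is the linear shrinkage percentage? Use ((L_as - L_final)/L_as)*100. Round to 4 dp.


Shrinkage = ((127.7-126.4)/127.7)*100 = 1.018 %


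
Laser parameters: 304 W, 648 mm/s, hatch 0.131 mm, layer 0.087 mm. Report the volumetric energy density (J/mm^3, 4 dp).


E = 304 / (648*0.131*0.087) = 41.1631 J/mm^3


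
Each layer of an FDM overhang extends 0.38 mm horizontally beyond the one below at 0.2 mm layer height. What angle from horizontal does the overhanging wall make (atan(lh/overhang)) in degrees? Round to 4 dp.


angle = atan(0.2/0.38) = 27.7585 degrees


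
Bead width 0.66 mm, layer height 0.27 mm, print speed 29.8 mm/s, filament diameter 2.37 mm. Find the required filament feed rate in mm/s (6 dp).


Q = 0.66 * 0.27 * 29.8 = 5.31036 mm^3/s
A_fil = pi*(2.37/2)^2 = 4.41150294 mm^2
v_feed = 5.31036 / 4.41150294 = 1.203753 mm/s


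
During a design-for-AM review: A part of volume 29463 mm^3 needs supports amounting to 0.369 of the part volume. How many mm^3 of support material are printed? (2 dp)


V_support = 29463 * 0.369 = 10871.85 mm^3


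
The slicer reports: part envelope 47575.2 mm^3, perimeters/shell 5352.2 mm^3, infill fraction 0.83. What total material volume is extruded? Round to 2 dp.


V_infill = (47575.2 - 5352.2) * 0.83 = 35045.09
V_total = 5352.2 + 35045.09 = 40397.29 mm^3


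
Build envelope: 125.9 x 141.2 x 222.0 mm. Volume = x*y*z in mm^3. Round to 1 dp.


V = 125.9 * 141.2 * 222.0 = 3946511.8 mm^3


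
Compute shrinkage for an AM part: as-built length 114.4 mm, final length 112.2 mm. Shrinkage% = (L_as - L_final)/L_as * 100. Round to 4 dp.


Shrinkage = ((114.4-112.2)/114.4)*100 = 1.9231 %


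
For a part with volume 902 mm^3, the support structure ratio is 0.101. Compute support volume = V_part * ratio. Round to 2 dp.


V_support = 902 * 0.101 = 91.1 mm^3


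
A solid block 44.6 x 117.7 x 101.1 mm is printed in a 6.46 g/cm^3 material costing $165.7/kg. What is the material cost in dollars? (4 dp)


V = 44.6 * 117.7 * 101.1 = 530716.362 mm^3 = 530.716362 cm^3
Mass = 530.716362 * 6.46 / 1000 = 3.4284277 kg
Cost = 3.4284277 * 165.7 = 568.0905 $


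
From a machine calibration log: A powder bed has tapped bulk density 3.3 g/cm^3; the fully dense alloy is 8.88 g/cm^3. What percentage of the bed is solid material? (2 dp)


Packing = (3.3/8.88)*100 = 37.16 %


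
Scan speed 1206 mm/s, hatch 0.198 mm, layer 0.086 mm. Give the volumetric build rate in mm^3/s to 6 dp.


Rate = 1206 * 0.198 * 0.086 = 20.535768 mm^3/s


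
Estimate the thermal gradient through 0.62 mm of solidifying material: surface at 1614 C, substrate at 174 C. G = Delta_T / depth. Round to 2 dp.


G = (1614-174)/0.62 = 2322.58 C/mm


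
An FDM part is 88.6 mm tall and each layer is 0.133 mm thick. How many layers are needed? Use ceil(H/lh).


Layers = ceil(88.6/0.133) = 667


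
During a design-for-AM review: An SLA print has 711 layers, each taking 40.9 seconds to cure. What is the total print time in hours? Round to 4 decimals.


t = 711 * 40.9 / 3600 = 8.0778 hrs


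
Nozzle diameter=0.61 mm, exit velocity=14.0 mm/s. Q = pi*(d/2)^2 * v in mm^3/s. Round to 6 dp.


A = pi*(0.61/2)^2 = 0.29224666 mm^2
Q = 0.29224666 * 14.0 = 4.091453 mm^3/s


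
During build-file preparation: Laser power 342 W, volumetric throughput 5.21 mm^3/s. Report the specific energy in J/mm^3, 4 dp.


SE = 342 / 5.21 = 65.643 J/mm^3


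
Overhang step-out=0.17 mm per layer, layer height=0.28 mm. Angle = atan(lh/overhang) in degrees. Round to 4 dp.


angle = atan(0.28/0.17) = 58.7363 degrees


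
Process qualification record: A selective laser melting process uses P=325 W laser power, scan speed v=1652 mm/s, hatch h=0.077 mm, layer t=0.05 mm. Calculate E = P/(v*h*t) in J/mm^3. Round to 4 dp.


E = 325 / (1652*0.077*0.05) = 51.099 J/mm^3


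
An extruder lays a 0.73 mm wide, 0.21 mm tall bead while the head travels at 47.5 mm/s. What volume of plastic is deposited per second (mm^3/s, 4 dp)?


Rate = 0.73 * 0.21 * 47.5 = 7.2818 mm^3/s


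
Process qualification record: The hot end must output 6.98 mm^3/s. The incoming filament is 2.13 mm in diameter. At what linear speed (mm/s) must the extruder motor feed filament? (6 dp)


A = pi*(2.13/2)^2 = 3.563273
v = 6.98 / 3.563273 = 1.958873 mm/s


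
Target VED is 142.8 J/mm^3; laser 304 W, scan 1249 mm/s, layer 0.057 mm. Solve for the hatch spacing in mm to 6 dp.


h = 304 / (142.8*1249*0.057) = 0.029903 mm


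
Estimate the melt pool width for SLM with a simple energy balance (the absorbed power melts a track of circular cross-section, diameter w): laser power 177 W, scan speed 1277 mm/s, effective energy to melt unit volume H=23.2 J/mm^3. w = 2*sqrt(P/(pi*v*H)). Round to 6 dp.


w = 2*sqrt(177/(pi*1277*23.2)) = 0.087217 mm


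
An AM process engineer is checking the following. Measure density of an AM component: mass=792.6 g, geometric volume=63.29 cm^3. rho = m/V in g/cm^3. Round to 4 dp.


rho = 792.6 / 63.29 = 12.5233 g/cm^3


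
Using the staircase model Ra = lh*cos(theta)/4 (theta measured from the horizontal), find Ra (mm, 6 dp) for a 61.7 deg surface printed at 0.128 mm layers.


Ra = 0.128 * cos(61.7) / 4 = 0.015171 mm


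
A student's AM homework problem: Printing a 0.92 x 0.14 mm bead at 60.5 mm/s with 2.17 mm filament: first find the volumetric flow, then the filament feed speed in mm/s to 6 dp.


Q = 0.92 * 0.14 * 60.5 = 7.7924 mm^3/s
A_fil = pi*(2.17/2)^2 = 3.69836141 mm^2
v_feed = 7.7924 / 3.69836141 = 2.106987 mm/s


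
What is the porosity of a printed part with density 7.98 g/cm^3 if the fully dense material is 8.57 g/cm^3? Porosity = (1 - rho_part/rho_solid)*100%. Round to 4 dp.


Porosity = (1-7.98/8.57)*100 = 6.8845 %


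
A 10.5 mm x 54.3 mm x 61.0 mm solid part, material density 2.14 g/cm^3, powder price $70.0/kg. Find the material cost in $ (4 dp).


V = 10.5 * 54.3 * 61.0 = 34779.15 mm^3 = 34.77915 cm^3
Mass = 34.77915 * 2.14 / 1000 = 0.07442738 kg
Cost = 0.07442738 * 70.0 = 5.2099 $


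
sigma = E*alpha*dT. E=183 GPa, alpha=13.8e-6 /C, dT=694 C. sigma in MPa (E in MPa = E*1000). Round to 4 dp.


sigma = 183*1000 * 13.8e-6 * 694 = 1752.6276 MPa


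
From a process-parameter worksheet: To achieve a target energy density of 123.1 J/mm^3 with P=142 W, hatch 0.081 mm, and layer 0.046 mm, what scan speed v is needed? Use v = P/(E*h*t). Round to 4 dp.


v = 142 / (123.1*0.081*0.046) = 309.5904 mm/s


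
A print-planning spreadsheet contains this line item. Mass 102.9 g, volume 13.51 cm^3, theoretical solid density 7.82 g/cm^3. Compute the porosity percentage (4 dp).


rho_part = 102.9 / 13.51 = 7.61658031 g/cm^3
Porosity = (1 - 7.61658031/7.82)*100 = 2.6013 %


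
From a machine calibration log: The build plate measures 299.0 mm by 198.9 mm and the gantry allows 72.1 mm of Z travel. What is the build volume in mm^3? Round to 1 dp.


V = 299.0 * 198.9 * 72.1 = 4287866.3 mm^3


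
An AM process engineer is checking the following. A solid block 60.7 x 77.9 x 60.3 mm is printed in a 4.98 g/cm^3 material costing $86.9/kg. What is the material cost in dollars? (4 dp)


V = 60.7 * 77.9 * 60.3 = 285130.359 mm^3 = 285.130359 cm^3
Mass = 285.130359 * 4.98 / 1000 = 1.41994919 kg
Cost = 1.41994919 * 86.9 = 123.3936 $


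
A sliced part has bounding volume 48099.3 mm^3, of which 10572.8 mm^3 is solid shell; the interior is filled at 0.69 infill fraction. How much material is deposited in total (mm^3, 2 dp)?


V_infill = (48099.3 - 10572.8) * 0.69 = 25893.29
V_total = 10572.8 + 25893.29 = 36466.09 mm^3


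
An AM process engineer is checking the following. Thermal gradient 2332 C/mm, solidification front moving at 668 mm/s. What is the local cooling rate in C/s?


CR = 2332 * 668 = 1557776 C/s


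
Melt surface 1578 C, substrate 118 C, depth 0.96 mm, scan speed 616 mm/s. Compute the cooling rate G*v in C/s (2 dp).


G = (1578-118)/0.96 = 1520.83333333 C/mm
CR = 1520.83333333 * 616 = 936833.33 C/s


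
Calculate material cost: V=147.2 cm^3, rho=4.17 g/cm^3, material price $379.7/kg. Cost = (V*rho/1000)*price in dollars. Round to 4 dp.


Mass = 147.2*4.17/1000 = 0.613824 kg
Cost = 0.613824 * 379.7 = 233.069 $


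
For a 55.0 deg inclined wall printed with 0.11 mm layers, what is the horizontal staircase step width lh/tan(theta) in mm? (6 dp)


step = 0.11 / tan(55.0) = 0.077023 mm


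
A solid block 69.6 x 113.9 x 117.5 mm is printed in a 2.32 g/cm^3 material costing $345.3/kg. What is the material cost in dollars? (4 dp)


V = 69.6 * 113.9 * 117.5 = 931474.2 mm^3 = 931.4742 cm^3
Mass = 931.4742 * 2.32 / 1000 = 2.16102014 kg
Cost = 2.16102014 * 345.3 = 746.2003 $


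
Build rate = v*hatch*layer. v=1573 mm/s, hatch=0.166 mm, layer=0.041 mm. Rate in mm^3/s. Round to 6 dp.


Rate = 1573 * 0.166 * 0.041 = 10.705838 mm^3/s


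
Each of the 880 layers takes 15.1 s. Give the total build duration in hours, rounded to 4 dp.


t = 880 * 15.1 / 3600 = 3.6911 hrs


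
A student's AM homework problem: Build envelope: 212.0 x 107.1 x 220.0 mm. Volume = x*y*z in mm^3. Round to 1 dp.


V = 212.0 * 107.1 * 220.0 = 4995144.0 mm^3


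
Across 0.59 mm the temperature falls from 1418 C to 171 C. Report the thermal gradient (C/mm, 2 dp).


G = (1418-171)/0.59 = 2113.56 C/mm


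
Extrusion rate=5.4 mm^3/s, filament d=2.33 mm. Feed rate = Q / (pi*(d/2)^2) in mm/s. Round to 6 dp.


A = pi*(2.33/2)^2 = 4.263848
v = 5.4 / 4.263848 = 1.266462 mm/s


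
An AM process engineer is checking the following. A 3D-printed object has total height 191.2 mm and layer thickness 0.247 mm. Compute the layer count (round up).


Layers = ceil(191.2/0.247) = 775


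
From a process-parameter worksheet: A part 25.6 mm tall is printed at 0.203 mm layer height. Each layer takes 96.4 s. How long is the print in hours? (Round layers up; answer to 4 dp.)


Layers = ceil(25.6/0.203) = 127
t = 127 * 96.4 / 3600 = 3.4008 hrs


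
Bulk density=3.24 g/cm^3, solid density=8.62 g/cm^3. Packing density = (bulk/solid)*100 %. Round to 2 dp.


Packing = (3.24/8.62)*100 = 37.59 %


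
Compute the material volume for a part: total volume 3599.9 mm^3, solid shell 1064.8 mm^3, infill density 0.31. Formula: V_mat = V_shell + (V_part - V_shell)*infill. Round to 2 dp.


V_infill = (3599.9 - 1064.8) * 0.31 = 785.88
V_total = 1064.8 + 785.88 = 1850.68 mm^3


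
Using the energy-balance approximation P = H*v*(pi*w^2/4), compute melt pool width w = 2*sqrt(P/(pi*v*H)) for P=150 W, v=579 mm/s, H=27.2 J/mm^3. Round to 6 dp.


w = 2*sqrt(150/(pi*579*27.2)) = 0.110123 mm


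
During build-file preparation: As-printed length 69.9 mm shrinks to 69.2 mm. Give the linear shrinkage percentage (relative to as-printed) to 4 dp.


Shrinkage = ((69.9-69.2)/69.9)*100 = 1.0014 %


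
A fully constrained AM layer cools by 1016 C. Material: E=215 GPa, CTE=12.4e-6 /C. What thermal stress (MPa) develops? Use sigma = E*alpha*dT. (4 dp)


sigma = 215*1000 * 12.4e-6 * 1016 = 2708.656 MPa


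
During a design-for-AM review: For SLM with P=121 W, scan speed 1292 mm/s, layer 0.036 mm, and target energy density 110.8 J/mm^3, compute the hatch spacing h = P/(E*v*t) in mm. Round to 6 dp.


h = 121 / (110.8*1292*0.036) = 0.023479 mm


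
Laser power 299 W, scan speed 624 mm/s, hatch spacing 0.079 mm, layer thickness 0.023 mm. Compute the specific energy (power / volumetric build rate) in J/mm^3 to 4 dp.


Build rate = 624 * 0.079 * 0.023 = 1.133808 mm^3/s
SE = 299 / 1.133808 = 263.7131 J/mm^3


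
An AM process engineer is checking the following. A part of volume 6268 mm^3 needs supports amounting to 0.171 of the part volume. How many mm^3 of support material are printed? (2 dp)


V_support = 6268 * 0.171 = 1071.83 mm^3
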